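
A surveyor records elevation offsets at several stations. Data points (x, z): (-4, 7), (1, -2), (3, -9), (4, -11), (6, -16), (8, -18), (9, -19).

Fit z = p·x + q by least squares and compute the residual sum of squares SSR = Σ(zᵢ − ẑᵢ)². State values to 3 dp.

Forming MᵀM = [[223, 27]; [27, 7]] and Mᵀz = [-512, -68]ᵀ gives MᵀM·[p, q]ᵀ = Mᵀz.
Δ = 223·7 − 27² = 832.
p = ((-512)·7 − 27·(-68))/832 = -437/208; q = (223·(-68) − 27·(-512))/832 = -335/208.
Residuals: 43/208, 89/52, -113/104, -205/208, -371/208, 87/208, 79/52; SSR = 561/52.

SSR = 10.788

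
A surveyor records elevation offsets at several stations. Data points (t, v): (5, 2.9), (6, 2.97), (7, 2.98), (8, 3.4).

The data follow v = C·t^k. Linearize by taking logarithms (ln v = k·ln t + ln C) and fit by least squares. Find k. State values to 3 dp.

Taking logs, ln v = k·ln t + ln C, so regress ln v on ln t.
XᵀX = [[13.9113, 7.4265]; [7.4265, 4]], rhs = [8.3336, 4.4690]ᵀ  (here Σln t = 7.4265, Σ(ln t)² = 13.9113, Σln v = 4.4690, Σln t·ln v = 8.3336).
Solving (det = 0.4917): k = 0.29548, ln C = 0.56865.

k = 0.295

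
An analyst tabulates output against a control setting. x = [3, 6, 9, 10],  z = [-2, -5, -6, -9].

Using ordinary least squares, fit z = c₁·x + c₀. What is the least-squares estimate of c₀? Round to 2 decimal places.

With design matrix A, AᵀA = [[226, 28]; [28, 4]] and Aᵀz = [-180, -22]ᵀ.
Eliminating c₀: 4·(row 1) − 28·(row 2) gives 120·c₁ = 4·(-180) − 28·(-22) = -104, so c₁ = -13/15.
Then c₀ = ((-22) − 28·(-13/15))/4 = 17/30.

c₀ = 0.57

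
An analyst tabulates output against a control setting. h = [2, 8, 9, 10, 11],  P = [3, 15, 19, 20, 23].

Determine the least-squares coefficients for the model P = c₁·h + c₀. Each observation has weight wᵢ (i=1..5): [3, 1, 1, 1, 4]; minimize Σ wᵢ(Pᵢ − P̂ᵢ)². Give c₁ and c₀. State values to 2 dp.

c₁ = 2.21, c₀ = -1.53

The normal system XᵀWX·[c₁, c₀]ᵀ = XᵀWP is [[741, 77]; [77, 10]]·[c₁, c₀]ᵀ = [1521, 155]ᵀ.
Determinant 741·10 − 77² = 1481.
c₁ = (1521·10 − 77·155)/1481 = 3275/1481; c₀ = (741·155 − 77·1521)/1481 = -2262/1481.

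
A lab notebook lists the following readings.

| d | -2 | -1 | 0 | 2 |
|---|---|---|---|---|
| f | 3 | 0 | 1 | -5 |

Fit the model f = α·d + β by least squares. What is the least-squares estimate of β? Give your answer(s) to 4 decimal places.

With design matrix X, XᵀX = [[9, -1]; [-1, 4]] and Xᵀf = [-16, -1]ᵀ.
det = 9·4 − (-1)² = 35.
α = ((-16)·4 − (-1)·(-1))/35 = -13/7; β = (9·(-1) − (-1)·(-16))/35 = -5/7.

β = -0.7143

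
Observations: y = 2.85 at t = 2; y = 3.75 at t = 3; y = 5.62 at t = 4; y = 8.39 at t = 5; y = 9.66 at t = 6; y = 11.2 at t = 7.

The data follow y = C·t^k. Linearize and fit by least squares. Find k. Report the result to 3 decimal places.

k = 1.166

With ln yᵢ as the transformed response and ln tᵢ as the regressor:
Σln t = 8.5252, Σ(ln t)² = 13.1965, Σln y = 10.9064, Σln t·ln y = 16.7594.
Equations: 13.1965·k + 8.5252·ln C = 16.7594;  8.5252·k + 6·ln C = 10.9064.
Slope k = (n·Σln t·ln y − Σln t·Σln y)/(n·Σ(ln t)² − (Σln t)²) = (6·16.7594 − 8.5252·10.9064)/6.5005 = 1.16579; ln C = (Σln y − k·Σln t)/n = 0.16130.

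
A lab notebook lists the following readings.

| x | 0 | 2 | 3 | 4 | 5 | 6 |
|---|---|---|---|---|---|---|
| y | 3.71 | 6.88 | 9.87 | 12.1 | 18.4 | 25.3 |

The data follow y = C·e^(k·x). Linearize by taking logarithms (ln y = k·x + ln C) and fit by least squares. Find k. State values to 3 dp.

k = 0.318

Linearized form: ln y = k·x + ln C. From the 6 transformed points,
AᵀA = [[90.0000, 20.0000]; [20.0000, 6]], rhs = [54.6451, 14.1655]ᵀ  (here Σx = 20.0000, Σ(x)² = 90.0000, Σln y = 14.1655, Σx·ln y = 54.6451).
Δ = 90.0000·6 − (20.0000)² = 140.0000; k = (54.6451·6 − 20.0000·14.1655)/140.0000 = 0.31829, ln C = (90.0000·14.1655 − 20.0000·54.6451)/140.0000 = 1.29995.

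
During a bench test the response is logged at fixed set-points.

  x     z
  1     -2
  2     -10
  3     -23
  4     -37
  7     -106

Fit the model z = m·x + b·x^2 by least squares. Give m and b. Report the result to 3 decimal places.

AᵀA·[m, b]ᵀ = Aᵀz reads: 79·m + 443·b = -981;  443·m + 2755·b = -6035.
(Σx·x = 79, Σx·x^2 = 443, Σx^2·x^2 = 2755, Σx·z = -981, Σx^2·z = -6035.)
Δ = 79·2755 − 443² = 21396.
m = ((-981)·2755 − 443·(-6035))/21396 = -14575/10698; b = (79·(-6035) − 443·(-981))/21396 = -21091/10698.

m = -1.362, b = -1.971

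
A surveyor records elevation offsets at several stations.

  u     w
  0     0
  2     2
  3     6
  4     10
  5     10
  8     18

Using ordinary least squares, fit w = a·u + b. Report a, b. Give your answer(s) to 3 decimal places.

a = 2.339, b = -0.911

Forming AᵀA = [[118, 22]; [22, 6]] and Aᵀw = [256, 46]ᵀ gives AᵀA·[a, b]ᵀ = Aᵀw.
det = 118·6 − 22² = 224.
a = (256·6 − 22·46)/224 = 131/56; b = (118·46 − 22·256)/224 = -51/56.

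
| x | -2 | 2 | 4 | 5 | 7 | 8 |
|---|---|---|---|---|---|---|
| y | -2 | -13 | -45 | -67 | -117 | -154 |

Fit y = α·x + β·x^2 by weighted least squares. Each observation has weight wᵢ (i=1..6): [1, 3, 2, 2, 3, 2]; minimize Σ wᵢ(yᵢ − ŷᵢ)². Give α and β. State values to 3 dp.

α = -3.014, β = -2.003

Entries of MᵀWM: Σwᵢ·x·x = 373, Σwᵢ·x·x^2 = 2447, Σwᵢ·x^2·x^2 = 17221.
For MᵀWy: Σwᵢ·x·y = -6025, Σwᵢ·x^2·y = -41865.
MᵀWM·[α, β]ᵀ = MᵀWy becomes [[373, 2447]; [2447, 17221]]·[α, β]ᵀ = [-6025, -41865]ᵀ.
det = 373·17221 − 2447² = 435624.
α = ((-6025)·17221 − 2447·(-41865))/435624 = -656435/217812; β = (373·(-41865) − 2447·(-6025))/435624 = -436235/217812.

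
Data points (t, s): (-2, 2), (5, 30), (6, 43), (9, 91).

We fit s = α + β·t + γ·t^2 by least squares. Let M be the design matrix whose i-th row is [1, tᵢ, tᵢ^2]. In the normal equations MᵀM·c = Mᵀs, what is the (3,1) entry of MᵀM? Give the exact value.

Row 3 ↔ basis t^2, column 1 ↔ basis 1, so (MᵀM)_{3,1} = Σᵢ t^2 = (4)·(1) + (25)·(1) + (36)·(1) + (81)·(1) = 146.

146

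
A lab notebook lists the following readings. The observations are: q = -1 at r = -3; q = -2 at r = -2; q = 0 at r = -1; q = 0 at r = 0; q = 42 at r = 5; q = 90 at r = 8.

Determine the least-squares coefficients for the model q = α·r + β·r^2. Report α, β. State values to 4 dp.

α = 3.2023, β = 1.0103

Compute the Gram sums: Σr·r = 103, Σr·r^2 = 601, Σr^2·r^2 = 4819.
And Σr·q = 937, Σr^2·q = 6793.
AᵀA·[α, β]ᵀ = Aᵀq becomes [[103, 601]; [601, 4819]]·[α, β]ᵀ = [937, 6793]ᵀ.
Eliminating β: 4819·(row 1) − 601·(row 2) gives 135156·α = 4819·937 − 601·6793 = 432810, so α = 10305/3218.
Then β = (6793 − 601·(10305/3218))/4819 = 3251/3218.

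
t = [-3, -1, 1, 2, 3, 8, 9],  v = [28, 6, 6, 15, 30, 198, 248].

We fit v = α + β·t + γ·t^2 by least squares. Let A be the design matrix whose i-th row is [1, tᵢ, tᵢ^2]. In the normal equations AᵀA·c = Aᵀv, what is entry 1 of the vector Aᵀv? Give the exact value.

Entry 1 ↔ basis 1, so (Aᵀv)_{1} = Σᵢ vᵢ = (1)·(28) + (1)·(6) + (1)·(6) + (1)·(15) + (1)·(30) + (1)·(198) + (1)·(248) = 531.

531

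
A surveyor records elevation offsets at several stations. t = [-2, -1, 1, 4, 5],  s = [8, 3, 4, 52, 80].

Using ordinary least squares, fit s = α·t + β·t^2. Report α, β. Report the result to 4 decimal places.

α = 1.4176, β = 2.9081

With design matrix X, XᵀX = [[47, 181]; [181, 899]] and Xᵀs = [593, 2871]ᵀ.
Determinant 47·899 − 181² = 9492.
α = (593·899 − 181·2871)/9492 = 3364/2373; β = (47·2871 − 181·593)/9492 = 6901/2373.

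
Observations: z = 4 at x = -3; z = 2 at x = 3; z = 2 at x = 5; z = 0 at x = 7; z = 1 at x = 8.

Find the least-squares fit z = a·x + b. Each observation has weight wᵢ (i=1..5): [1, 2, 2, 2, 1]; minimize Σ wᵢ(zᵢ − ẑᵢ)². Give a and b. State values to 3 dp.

a = -0.336, b = 3.096

Setting ∂/∂a … = 0 gives: 239·a + 35·b = 28;  35·a + 8·b = 13.
(Σwᵢ·x·x = 239, Σwᵢ·x = 35, Σwᵢ·1 = 8, Σwᵢ·x·z = 28, Σwᵢ·z = 13.)
Eliminating b: 8·(row 1) − 35·(row 2) gives 687·a = 8·28 − 35·13 = -231, so a = -77/229.
Then b = (13 − 35·(-77/229))/8 = 709/229.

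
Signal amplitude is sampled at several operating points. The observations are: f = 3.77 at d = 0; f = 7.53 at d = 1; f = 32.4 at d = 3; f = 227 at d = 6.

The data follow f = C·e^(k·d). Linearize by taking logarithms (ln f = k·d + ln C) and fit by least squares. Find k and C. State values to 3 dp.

Let Y = ln f. Fitting Y = k·d + ln C by least squares:
XᵀX = [[46.0000, 10.0000]; [10.0000, 4]], rhs = [45.0031, 12.2491]ᵀ  (here Σd = 10.0000, Σ(d)² = 46.0000, Σln f = 12.2491, Σd·ln f = 45.0031).
Solving (det = 84.0000): k = 0.68478, ln C = 1.35032, so C = exp(1.35032) = 3.85866.

k = 0.685, C = 3.859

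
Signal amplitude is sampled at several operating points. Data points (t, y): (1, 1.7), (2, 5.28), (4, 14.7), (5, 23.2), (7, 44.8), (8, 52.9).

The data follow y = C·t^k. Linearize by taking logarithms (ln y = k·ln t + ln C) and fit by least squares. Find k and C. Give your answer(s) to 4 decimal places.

Linearized form: ln y = k·ln t + ln C. From the 6 transformed points,
XᵀX = [[13.1032, 7.7142]; [7.7142, 6]], rhs = [25.5906, 15.7972]ᵀ  (here Σln t = 7.7142, Σ(ln t)² = 13.1032, Σln y = 15.7972, Σln t·ln y = 25.5906).
Δ = 13.1032·6 − (7.7142)² = 19.1098; k = (25.5906·6 − 7.7142·15.7972)/19.1098 = 1.65783, ln C = (13.1032·15.7972 − 7.7142·25.5906)/19.1098 = 0.50138, so C = exp(0.50138) = 1.65101.

k = 1.6578, C = 1.6510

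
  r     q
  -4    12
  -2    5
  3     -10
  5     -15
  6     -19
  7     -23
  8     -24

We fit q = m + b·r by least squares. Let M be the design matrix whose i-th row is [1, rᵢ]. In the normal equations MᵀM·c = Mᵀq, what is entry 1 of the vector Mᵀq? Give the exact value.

-74

Entry 1 ↔ basis 1, so (Mᵀq)_{1} = Σᵢ qᵢ = (1)·(12) + (1)·(5) + (1)·(-10) + (1)·(-15) + (1)·(-19) + (1)·(-23) + (1)·(-24) = -74.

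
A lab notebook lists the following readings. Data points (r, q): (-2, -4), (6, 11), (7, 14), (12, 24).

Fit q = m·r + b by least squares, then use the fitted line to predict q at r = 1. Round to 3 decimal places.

Setting ∂/∂m … = 0 gives: 233·m + 23·b = 460;  23·m + 4·b = 45.
Eliminating b: 4·(row 1) − 23·(row 2) gives 403·m = 4·460 − 23·45 = 805, so m = 805/403.
Then b = (45 − 23·(805/403))/4 = -95/403.
At r = 1: q̂ = (805/403)·(1) + (-95/403)·(1) = 710/403.

q̂ = 1.762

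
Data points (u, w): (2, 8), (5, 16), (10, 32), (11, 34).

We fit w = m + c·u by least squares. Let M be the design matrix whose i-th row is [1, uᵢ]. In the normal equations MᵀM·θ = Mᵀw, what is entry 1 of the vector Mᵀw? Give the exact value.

Entry 1 ↔ basis 1, so (Mᵀw)_{1} = Σᵢ wᵢ = (1)·(8) + (1)·(16) + (1)·(32) + (1)·(34) = 90.

90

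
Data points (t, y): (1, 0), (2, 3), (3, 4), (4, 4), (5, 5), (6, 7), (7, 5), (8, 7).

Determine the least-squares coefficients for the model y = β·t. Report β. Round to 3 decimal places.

β = 0.941

The normal system XᵀX·[β]ᵀ = Xᵀy is [[204]]·[β]ᵀ = [192]ᵀ.
Hence β = 192 / 204 ≈ 0.941176.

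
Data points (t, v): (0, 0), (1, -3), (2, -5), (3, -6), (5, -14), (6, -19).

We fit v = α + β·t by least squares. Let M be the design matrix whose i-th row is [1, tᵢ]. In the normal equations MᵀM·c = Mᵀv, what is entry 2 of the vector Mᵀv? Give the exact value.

-215

Entry 2 ↔ basis t, so (Mᵀv)_{2} = Σᵢ (t)·vᵢ = (0)·(0) + (1)·(-3) + (2)·(-5) + (3)·(-6) + (5)·(-14) + (6)·(-19) = -215.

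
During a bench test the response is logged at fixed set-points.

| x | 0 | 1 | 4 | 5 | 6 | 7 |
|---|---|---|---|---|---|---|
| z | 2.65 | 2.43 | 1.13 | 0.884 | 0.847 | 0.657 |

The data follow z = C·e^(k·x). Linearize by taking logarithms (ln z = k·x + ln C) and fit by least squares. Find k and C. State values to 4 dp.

Linearized form: ln z = k·x + ln C. From the 6 transformed points,
Sums: Σx = 23.0000, Σ(x)² = 127.0000, Σln z = 1.2752, Σx·ln z = -3.1766.
Normal system: [[127.0000, 23.0000]; [23.0000, 6]]·[k, ln C]ᵀ = [-3.1766, 1.2752]ᵀ.
Slope k = (n·Σx·ln z − Σx·Σln z)/(n·Σ(x)² − (Σx)²) = (6·-3.1766 − 23.0000·1.2752)/233.0000 = -0.20768; ln C = (Σln z − k·Σx)/n = 1.00866, so C = exp(1.00866) = 2.74191.

k = -0.2077, C = 2.7419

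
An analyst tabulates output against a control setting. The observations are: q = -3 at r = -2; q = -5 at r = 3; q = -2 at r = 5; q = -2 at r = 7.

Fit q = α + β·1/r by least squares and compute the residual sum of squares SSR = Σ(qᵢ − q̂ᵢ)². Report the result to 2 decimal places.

Normal-equation sums: Σ1 = 4, Σ1/r = 37/210, Σ1/r·1/r = 18589/44100.
Right-hand side: Σq = -12, Σ1/r·q = -179/210.
So XᵀX·[α, β]ᵀ = Xᵀq: [[4, 37/210]; [37/210, 18589/44100]]·[α, β]ᵀ = [-12, -179/210]ᵀ.
Eliminating β: (18589/44100)·(row 1) − (37/210)·(row 2) gives (24329/14700)·α = (18589/44100)·(-12) − (37/210)·(-179/210) = -43289/8820, so α = -216445/72987.
Then β = ((-179/210) − (37/210)·(-216445/72987))/(18589/44100) = -19040/24329.
Residuals: -31076/72987, -43150/24329, 81895/72987, 78631/72987; SSR = 419426/72987.

SSR = 5.75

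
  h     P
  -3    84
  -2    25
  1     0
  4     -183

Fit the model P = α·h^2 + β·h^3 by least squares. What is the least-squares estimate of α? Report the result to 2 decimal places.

The normal equations are: 354·α + 750·β = -2072;  750·α + 4890·β = -14180.
(Σh^2·h^2 = 354, Σh^2·h^3 = 750, Σh^3·h^3 = 4890, Σh^2·P = -2072, Σh^3·P = -14180.)
Determinant 354·4890 − 750² = 1168560.
α = ((-2072)·4890 − 750·(-14180))/1168560 = 1397/3246; β = (354·(-14180) − 750·(-2072))/1168560 = -3209/1082.

α = 0.43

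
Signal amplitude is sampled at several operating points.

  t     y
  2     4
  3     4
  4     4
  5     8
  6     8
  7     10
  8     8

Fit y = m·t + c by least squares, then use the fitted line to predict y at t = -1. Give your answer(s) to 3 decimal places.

ŷ = 0.571

AᵀA·[m, c]ᵀ = Aᵀy reads: 203·m + 35·c = 258;  35·m + 7·c = 46.
Determinant 203·7 − 35² = 196.
m = (258·7 − 35·46)/196 = 1; c = (203·46 − 35·258)/196 = 11/7.
At t = -1: ŷ = (1)·(-1) + (11/7)·(1) = 4/7.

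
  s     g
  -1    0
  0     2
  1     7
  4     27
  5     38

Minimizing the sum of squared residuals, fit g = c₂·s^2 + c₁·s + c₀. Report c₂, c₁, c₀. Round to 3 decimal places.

c₂ = 0.767, c₁ = 3.216, c₀ = 2.414

Normal-equation sums: Σs^2·s^2 = 883, Σs^2·s = 189, Σs^2 = 43, Σs·s = 43, Σs = 9, Σ1 = 5.
Right-hand side: Σs^2·g = 1389, Σs·g = 305, Σg = 74.
Normal equations: [[883, 189, 43]; [189, 43, 9]; [43, 9, 5]]·[c₂, c₁, c₀]ᵀ = [1389, 305, 74]ᵀ.
Inverting the 3×3 Gram matrix, [c₂, c₁, c₀]ᵀ = [89/116, 373/116, 70/29]ᵀ.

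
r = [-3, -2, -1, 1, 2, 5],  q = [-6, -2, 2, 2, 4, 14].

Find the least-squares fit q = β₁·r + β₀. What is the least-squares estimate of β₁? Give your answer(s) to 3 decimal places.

Compute the Gram sums: Σr·r = 44, Σr = 2, Σ1 = 6.
Moment sums: Σr·q = 100, Σq = 14.
So MᵀM·[β₁, β₀]ᵀ = Mᵀq: [[44, 2]; [2, 6]]·[β₁, β₀]ᵀ = [100, 14]ᵀ.
Determinant 44·6 − 2² = 260.
β₁ = (100·6 − 2·14)/260 = 11/5; β₀ = (44·14 − 2·100)/260 = 8/5.

β₁ = 2.200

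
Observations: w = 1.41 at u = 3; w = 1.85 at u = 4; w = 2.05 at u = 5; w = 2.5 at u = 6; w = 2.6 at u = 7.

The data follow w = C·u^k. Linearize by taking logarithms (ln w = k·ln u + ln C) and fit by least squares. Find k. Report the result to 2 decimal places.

k = 0.73

Let Y = ln w. Fitting Y = k·ln u + ln C by least squares:
AᵀA = [[12.7160, 7.8320]; [7.8320, 5]], rhs = [5.8867, 3.5484]ᵀ  (here Σln u = 7.8320, Σ(ln u)² = 12.7160, Σln w = 3.5484, Σln u·ln w = 5.8867).
Solving (det = 2.2397): k = 0.73333, ln C = -0.43900.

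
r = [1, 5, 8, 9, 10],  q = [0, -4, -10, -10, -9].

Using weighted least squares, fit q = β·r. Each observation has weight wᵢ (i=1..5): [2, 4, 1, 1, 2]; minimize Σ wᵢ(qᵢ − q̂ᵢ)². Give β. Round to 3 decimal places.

The normal equations are: 447·β = -430.
β = (-430)/447 = -0.961969.

β = -0.962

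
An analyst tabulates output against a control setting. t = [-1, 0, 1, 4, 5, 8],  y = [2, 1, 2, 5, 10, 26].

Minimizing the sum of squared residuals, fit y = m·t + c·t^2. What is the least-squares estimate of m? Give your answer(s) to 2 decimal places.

m = -0.40

Normal-equation sums: Σt·t = 107, Σt·t^2 = 701, Σt^2·t^2 = 4979.
For Mᵀy: Σt·y = 278, Σt^2·y = 1998.
Normal equations: [[107, 701]; [701, 4979]]·[m, c]ᵀ = [278, 1998]ᵀ.
Eliminating c: 4979·(row 1) − 701·(row 2) gives 41352·m = 4979·278 − 701·1998 = -16436, so m = -4109/10338.
Then c = (1998 − 701·(-4109/10338))/4979 = 4727/10338.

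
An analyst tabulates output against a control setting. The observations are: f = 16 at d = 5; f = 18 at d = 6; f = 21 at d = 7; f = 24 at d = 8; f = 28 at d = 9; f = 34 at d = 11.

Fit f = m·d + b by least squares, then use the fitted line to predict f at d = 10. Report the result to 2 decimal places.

From the data, Σd·d = 376, Σd = 46, Σ1 = 6.
For Mᵀf: Σd·f = 1153, Σf = 141.
MᵀM·[m, b]ᵀ = Mᵀf becomes [[376, 46]; [46, 6]]·[m, b]ᵀ = [1153, 141]ᵀ.
Eliminating b: 6·(row 1) − 46·(row 2) gives 140·m = 6·1153 − 46·141 = 432, so m = 108/35.
Then b = (141 − 46·(108/35))/6 = -11/70.
At d = 10: f̂ = (108/35)·(10) + (-11/70)·(1) = 307/10.

f̂ = 30.70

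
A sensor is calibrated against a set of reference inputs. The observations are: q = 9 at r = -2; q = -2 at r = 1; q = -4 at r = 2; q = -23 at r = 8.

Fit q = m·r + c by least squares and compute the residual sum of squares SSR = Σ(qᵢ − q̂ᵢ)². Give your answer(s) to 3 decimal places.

SSR = 1.299

The normal equations are: 73·m + 9·c = -212;  9·m + 4·c = -20.
Determinant 73·4 − 9² = 211.
m = ((-212)·4 − 9·(-20))/211 = -668/211; c = (73·(-20) − 9·(-212))/211 = 448/211.
Residuals: 115/211, -202/211, 44/211, 43/211; SSR = 274/211.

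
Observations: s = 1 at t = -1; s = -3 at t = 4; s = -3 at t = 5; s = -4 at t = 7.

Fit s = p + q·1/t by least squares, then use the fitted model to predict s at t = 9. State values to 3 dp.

ŝ = -3.005

Entries of AᵀA: Σ1 = 4, Σ1/t = -57/140, Σ1/t·1/t = 22009/19600.
Moment sums: Σs = -9, Σ1/t·s = -409/140.
AᵀA·[p, q]ᵀ = Aᵀs becomes [[4, -57/140]; [-57/140, 22009/19600]]·[p, q]ᵀ = [-9, -409/140]ᵀ.
det = 4·(22009/19600) − (-57/140)² = 84787/19600.
p = ((-9)·(22009/19600) − (-57/140)·(-409/140))/(84787/19600) = -221394/84787; q = (4·(-409/140) − (-57/140)·(-9))/(84787/19600) = -300860/84787.
At t = 9: ŝ = (-221394/84787)·(1) + (-300860/84787)·(1/9) = -2293406/763083.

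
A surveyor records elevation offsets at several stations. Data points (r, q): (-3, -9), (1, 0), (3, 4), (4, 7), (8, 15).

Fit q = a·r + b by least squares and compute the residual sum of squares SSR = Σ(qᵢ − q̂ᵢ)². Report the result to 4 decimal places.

SSR = 0.4417

Normal-equation sums: Σr·r = 99, Σr = 13, Σ1 = 5.
Right-hand side: Σr·q = 187, Σq = 17.
Determinant 99·5 − 13² = 326.
a = (187·5 − 13·17)/326 = 357/163; b = (99·17 − 13·187)/326 = -374/163.
Residuals: -22/163, 17/163, -45/163, 87/163, -37/163; SSR = 72/163.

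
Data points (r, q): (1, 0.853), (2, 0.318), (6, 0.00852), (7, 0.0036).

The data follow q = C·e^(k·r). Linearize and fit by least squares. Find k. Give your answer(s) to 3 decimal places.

k = -0.909

Taking logs, ln q = k·r + ln C, so regress ln q on r.
AᵀA = [[90.0000, 16.0000]; [16.0000, 4]], rhs = [-70.4302, -11.6969]ᵀ  (here Σr = 16.0000, Σ(r)² = 90.0000, Σln q = -11.6969, Σr·ln q = -70.4302).
Δ = 90.0000·4 − (16.0000)² = 104.0000; k = (-70.4302·4 − 16.0000·-11.6969)/104.0000 = -0.90934, ln C = (90.0000·-11.6969 − 16.0000·-70.4302)/104.0000 = 0.71313.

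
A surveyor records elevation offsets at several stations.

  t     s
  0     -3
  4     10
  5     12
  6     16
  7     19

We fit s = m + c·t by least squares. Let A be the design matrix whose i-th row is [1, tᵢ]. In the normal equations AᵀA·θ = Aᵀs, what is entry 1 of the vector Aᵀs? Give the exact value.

54

Entry 1 ↔ basis 1, so (Aᵀs)_{1} = Σᵢ sᵢ = (1)·(-3) + (1)·(10) + (1)·(12) + (1)·(16) + (1)·(19) = 54.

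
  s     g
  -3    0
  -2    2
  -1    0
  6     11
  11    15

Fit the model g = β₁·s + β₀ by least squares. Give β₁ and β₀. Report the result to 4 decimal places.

The normal equations are: 171·β₁ + 11·β₀ = 227;  11·β₁ + 5·β₀ = 28.
Eliminating β₀: 5·(row 1) − 11·(row 2) gives 734·β₁ = 5·227 − 11·28 = 827, so β₁ = 827/734.
Then β₀ = (28 − 11·(827/734))/5 = 2291/734.

β₁ = 1.1267, β₀ = 3.1213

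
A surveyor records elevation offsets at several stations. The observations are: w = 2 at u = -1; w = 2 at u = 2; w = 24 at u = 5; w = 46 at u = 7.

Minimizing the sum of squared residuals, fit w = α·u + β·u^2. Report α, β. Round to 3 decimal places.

α = -0.630, β = 1.040

From the data, Σu·u = 79, Σu·u^2 = 475, Σu^2·u^2 = 3043.
Right-hand side: Σu·w = 444, Σu^2·w = 2864.
Normal equations: [[79, 475]; [475, 3043]]·[α, β]ᵀ = [444, 2864]ᵀ.
Eliminating β: 3043·(row 1) − 475·(row 2) gives 14772·α = 3043·444 − 475·2864 = -9308, so α = -2327/3693.
Then β = (2864 − 475·(-2327/3693))/3043 = 3839/3693.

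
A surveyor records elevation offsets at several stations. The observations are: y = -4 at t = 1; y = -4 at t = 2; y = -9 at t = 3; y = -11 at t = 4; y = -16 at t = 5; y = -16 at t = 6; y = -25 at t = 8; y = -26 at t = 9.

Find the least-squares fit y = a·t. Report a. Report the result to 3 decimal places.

a = -2.936

Compute the Gram sums: Σt·t = 236.
Moment sums: Σt·y = -693.
Normal equations: [[236]]·[a]ᵀ = [-693]ᵀ.
Hence a = -693 / 236 ≈ -2.93644.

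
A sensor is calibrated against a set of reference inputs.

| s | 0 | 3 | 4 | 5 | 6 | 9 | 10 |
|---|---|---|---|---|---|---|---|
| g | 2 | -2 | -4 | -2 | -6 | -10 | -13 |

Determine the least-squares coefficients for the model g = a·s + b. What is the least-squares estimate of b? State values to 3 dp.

Setting ∂/∂a … = 0 gives: 267·a + 37·b = -288;  37·a + 7·b = -35.
(Σs·s = 267, Σs = 37, Σ1 = 7, Σs·g = -288, Σg = -35.)
Eliminating b: 7·(row 1) − 37·(row 2) gives 500·a = 7·(-288) − 37·(-35) = -721, so a = -721/500.
Then b = ((-35) − 37·(-721/500))/7 = 1311/500.

b = 2.622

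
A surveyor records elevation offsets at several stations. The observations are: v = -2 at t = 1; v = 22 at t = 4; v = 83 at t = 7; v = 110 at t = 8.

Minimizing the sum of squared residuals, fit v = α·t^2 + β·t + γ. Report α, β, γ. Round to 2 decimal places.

α = 1.98, β = -1.80, γ = -2.27

From the data, Σt^2·t^2 = 6754, Σt^2·t = 920, Σt^2 = 130, Σt·t = 130, Σt = 20, Σ1 = 4.
For Xᵀv: Σt^2·v = 11457, Σt·v = 1547, Σv = 213.
XᵀX·[α, β, γ]ᵀ = Xᵀv becomes [[6754, 920, 130]; [920, 130, 20]; [130, 20, 4]]·[α, β, γ]ᵀ = [11457, 1547, 213]ᵀ.
Inverting the 3×3 Gram matrix, [α, β, γ]ᵀ = [131/66, -593/330, -25/11]ᵀ.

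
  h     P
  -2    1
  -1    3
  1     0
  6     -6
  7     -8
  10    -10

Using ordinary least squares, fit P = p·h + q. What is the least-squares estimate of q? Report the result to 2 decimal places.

q = 0.45

Entries of XᵀX: Σh·h = 191, Σh = 21, Σ1 = 6.
Moment sums: Σh·P = -197, ΣP = -20.
Eliminating q: 6·(row 1) − 21·(row 2) gives 705·p = 6·(-197) − 21·(-20) = -762, so p = -254/235.
Then q = ((-20) − 21·(-254/235))/6 = 317/705.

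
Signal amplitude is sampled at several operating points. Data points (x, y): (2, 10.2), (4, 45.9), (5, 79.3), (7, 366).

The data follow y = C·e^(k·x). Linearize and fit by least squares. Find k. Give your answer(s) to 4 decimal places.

Linearized form: ln y = k·x + ln C. From the 4 transformed points,
Σx = 18.0000, Σ(x)² = 94.0000, Σln y = 16.4247, Σx·ln y = 83.1353.
Equations: 94.0000·k + 18.0000·ln C = 83.1353;  18.0000·k + 4·ln C = 16.4247.
Δ = 94.0000·4 − (18.0000)² = 52.0000; k = (83.1353·4 − 18.0000·16.4247)/52.0000 = 0.70954, ln C = (94.0000·16.4247 − 18.0000·83.1353)/52.0000 = 0.91326.

k = 0.7095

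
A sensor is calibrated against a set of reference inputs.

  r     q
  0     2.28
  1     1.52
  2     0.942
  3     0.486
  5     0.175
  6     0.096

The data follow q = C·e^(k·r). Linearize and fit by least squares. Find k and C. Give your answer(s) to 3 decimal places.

k = -0.536, C = 2.492

With ln qᵢ as the transformed response and rᵢ as the regressor:
Σr = 17.0000, Σ(r)² = 75.0000, Σln q = -3.6248, Σr·ln q = -24.6407.
Equations: 75.0000·k + 17.0000·ln C = -24.6407;  17.0000·k + 6·ln C = -3.6248.
Slope k = (n·Σr·ln q − Σr·Σln q)/(n·Σ(r)² − (Σr)²) = (6·-24.6407 − 17.0000·-3.6248)/161.0000 = -0.53555; ln C = (Σln q − k·Σr)/n = 0.91325, so C = exp(0.91325) = 2.49241.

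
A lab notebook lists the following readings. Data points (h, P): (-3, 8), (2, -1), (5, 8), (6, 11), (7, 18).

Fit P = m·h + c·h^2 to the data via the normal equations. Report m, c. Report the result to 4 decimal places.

The normal equations are: 123·m + 665·c = 206;  665·m + 4419·c = 1546.
det = 123·4419 − 665² = 101312.
m = (206·4419 − 665·1546)/101312 = -7361/6332; c = (123·1546 − 665·206)/101312 = 3323/6332.

m = -1.1625, c = 0.5248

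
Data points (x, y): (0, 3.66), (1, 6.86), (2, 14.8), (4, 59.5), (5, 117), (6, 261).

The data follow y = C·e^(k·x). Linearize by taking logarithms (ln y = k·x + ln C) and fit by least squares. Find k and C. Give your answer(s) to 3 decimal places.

Linearized form: ln y = k·x + ln C. From the 6 transformed points,
Σx = 18.0000, Σ(x)² = 82.0000, Σln y = 20.3305, Σx·ln y = 80.8569.
Equations: 82.0000·k + 18.0000·ln C = 80.8569;  18.0000·k + 6·ln C = 20.3305.
Slope k = (n·Σx·ln y − Σx·Σln y)/(n·Σ(x)² − (Σx)²) = (6·80.8569 − 18.0000·20.3305)/168.0000 = 0.70948; ln C = (Σln y − k·Σx)/n = 1.25997, so C = exp(1.25997) = 3.52532.

k = 0.709, C = 3.525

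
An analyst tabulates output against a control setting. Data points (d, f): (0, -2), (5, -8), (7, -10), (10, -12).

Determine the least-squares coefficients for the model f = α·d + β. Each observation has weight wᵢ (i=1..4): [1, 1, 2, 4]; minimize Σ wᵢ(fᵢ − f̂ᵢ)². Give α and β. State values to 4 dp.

From the data, Σwᵢ·d·d = 523, Σwᵢ·d = 59, Σwᵢ·1 = 8.
Right-hand side: Σwᵢ·d·f = -660, Σwᵢ·f = -78.
Normal equations: [[523, 59]; [59, 8]]·[α, β]ᵀ = [-660, -78]ᵀ.
Δ = 523·8 − 59² = 703.
α = ((-660)·8 − 59·(-78))/703 = -678/703; β = (523·(-78) − 59·(-660))/703 = -1854/703.

α = -0.9644, β = -2.6373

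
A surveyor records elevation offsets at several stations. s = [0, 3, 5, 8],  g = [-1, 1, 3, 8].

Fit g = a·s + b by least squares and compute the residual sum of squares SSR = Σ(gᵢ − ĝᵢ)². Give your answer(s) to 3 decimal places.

Entries of MᵀM: Σs·s = 98, Σs = 16, Σ1 = 4.
And Σs·g = 82, Σg = 11.
MᵀM·[a, b]ᵀ = Mᵀg becomes [[98, 16]; [16, 4]]·[a, b]ᵀ = [82, 11]ᵀ.
Eliminating b: 4·(row 1) − 16·(row 2) gives 136·a = 4·82 − 16·11 = 152, so a = 19/17.
Then b = (11 − 16·(19/17))/4 = -117/68.
Residuals: 49/68, -43/68, -59/68, 53/68; SSR = 155/68.

SSR = 2.279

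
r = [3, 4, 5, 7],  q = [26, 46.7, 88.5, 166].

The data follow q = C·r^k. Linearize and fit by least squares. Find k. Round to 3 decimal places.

Taking logs, ln q = k·ln r + ln C, so regress ln q on ln r.
Σln r = 6.0403, Σ(ln r)² = 9.5056, Σln q = 16.6968, Σln r·ln q = 26.0705.
Normal system: [[9.5056, 6.0403]; [6.0403, 4]]·[k, ln C]ᵀ = [26.0705, 16.6968]ᵀ.
Solving (det = 1.5378): k = 2.22982, ln C = 0.80704.

k = 2.230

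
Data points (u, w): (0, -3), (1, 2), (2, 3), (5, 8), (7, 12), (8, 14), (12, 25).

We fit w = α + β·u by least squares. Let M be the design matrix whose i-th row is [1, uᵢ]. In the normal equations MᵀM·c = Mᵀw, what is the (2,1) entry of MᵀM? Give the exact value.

35

Row 2 ↔ basis u, column 1 ↔ basis 1, so (MᵀM)_{2,1} = Σᵢ u = (0)·(1) + (1)·(1) + (2)·(1) + (5)·(1) + (7)·(1) + (8)·(1) + (12)·(1) = 35.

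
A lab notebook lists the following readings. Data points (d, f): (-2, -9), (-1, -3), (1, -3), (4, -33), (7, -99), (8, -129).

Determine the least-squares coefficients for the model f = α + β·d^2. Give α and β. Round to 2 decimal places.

Compute the Gram sums: Σ1 = 6, Σd^2 = 135, Σd^2·d^2 = 6771.
And Σf = -276, Σd^2·f = -13677.
AᵀA·[α, β]ᵀ = Aᵀf becomes [[6, 135]; [135, 6771]]·[α, β]ᵀ = [-276, -13677]ᵀ.
Eliminating β: 6771·(row 1) − 135·(row 2) gives 22401·α = 6771·(-276) − 135·(-13677) = -22401, so α = -1.
Then β = ((-13677) − 135·(-1))/6771 = -2.

α = -1.00, β = -2.00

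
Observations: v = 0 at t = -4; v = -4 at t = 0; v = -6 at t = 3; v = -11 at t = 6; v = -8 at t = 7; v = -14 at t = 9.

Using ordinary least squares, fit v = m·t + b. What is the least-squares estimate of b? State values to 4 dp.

b = -3.7262

Forming XᵀX = [[191, 21]; [21, 6]] and Xᵀv = [-266, -43]ᵀ gives XᵀX·[m, b]ᵀ = Xᵀv.
Δ = 191·6 − 21² = 705.
m = ((-266)·6 − 21·(-43))/705 = -231/235; b = (191·(-43) − 21·(-266))/705 = -2627/705.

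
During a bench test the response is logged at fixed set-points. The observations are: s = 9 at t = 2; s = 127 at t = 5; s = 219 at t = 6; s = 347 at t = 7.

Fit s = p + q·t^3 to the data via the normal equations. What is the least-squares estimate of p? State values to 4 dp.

XᵀX·[p, q]ᵀ = Xᵀs reads: 4·p + 692·q = 702;  692·p + 179994·q = 182272.
(Σ1 = 4, Σt^3 = 692, Σt^3·t^3 = 179994, Σs = 702, Σt^3·s = 182272.)
Eliminating q: 179994·(row 1) − 692·(row 2) gives 241112·p = 179994·702 − 692·182272 = 223564, so p = 55891/60278.
Then q = (182272 − 692·(55891/60278))/179994 = 30413/30139.

p = 0.9272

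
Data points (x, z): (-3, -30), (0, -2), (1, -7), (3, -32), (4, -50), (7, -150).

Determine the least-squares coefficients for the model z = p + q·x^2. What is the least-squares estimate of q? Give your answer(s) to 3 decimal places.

q = -2.993

With design matrix M, MᵀM = [[6, 84]; [84, 2820]] and Mᵀz = [-271, -8715]ᵀ.
Determinant 6·2820 − 84² = 9864.
p = ((-271)·2820 − 84·(-8715))/9864 = -1340/411; q = (6·(-8715) − 84·(-271))/9864 = -4921/1644.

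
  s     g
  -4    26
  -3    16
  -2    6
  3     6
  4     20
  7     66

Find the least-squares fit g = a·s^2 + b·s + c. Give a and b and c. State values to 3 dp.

a = 1.561, b = -1.109, c = -2.541

Setting ∂/∂a … = 0 gives: 3091·a + 335·b + 103·c = 4192;  335·a + 103·b + 5·c = 396;  103·a + 5·b + 6·c = 140.
Solving the 3×3 system (Gaussian elimination) gives a = 22967/14712, b = -16321/14712, c = -6231/2452.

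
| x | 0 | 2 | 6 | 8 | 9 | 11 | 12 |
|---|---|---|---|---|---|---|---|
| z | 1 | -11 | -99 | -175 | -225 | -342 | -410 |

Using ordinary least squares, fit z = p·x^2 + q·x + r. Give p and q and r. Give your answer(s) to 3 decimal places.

p = -2.984, q = 1.786, r = -0.554

From the data, Σx^2·x^2 = 47346, Σx^2·x = 4524, Σx^2 = 450, Σx·x = 450, Σx = 48, Σ1 = 7.
For Mᵀz: Σx^2·z = -133455, Σx·z = -12723, Σz = -1261.
Row-reducing yields p = -26063/8734, q = 15597/8734, r = -220/397.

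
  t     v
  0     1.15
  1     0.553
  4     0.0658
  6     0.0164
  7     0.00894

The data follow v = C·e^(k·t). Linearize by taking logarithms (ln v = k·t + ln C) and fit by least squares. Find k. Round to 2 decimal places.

k = -0.70

Taking logs, ln v = k·t + ln C, so regress ln v on t.
Σt = 18.0000, Σ(t)² = 102.0000, Σln v = -12.0015, Σt·ln v = -69.1603.
Equations: 102.0000·k + 18.0000·ln C = -69.1603;  18.0000·k + 5·ln C = -12.0015.
Δ = 102.0000·5 − (18.0000)² = 186.0000; k = (-69.1603·5 − 18.0000·-12.0015)/186.0000 = -0.69772, ln C = (102.0000·-12.0015 − 18.0000·-69.1603)/186.0000 = 0.11149.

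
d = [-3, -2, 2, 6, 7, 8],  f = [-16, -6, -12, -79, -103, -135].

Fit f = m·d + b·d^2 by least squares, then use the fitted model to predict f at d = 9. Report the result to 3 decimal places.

From the data, Σd·d = 166, Σd·d^2 = 1044, Σd^2·d^2 = 7906.
For Mᵀf: Σd·f = -2239, Σd^2·f = -16747.
So MᵀM·[m, b]ᵀ = Mᵀf: [[166, 1044]; [1044, 7906]]·[m, b]ᵀ = [-2239, -16747]ᵀ.
Determinant 166·7906 − 1044² = 222460.
m = ((-2239)·7906 − 1044·(-16747))/222460 = -108833/111230; b = (166·(-16747) − 1044·(-2239))/222460 = -221243/111230.
At d = 9: f̂ = (-108833/111230)·(9) + (-221243/111230)·(81) = -1890018/11123.

f̂ = -169.920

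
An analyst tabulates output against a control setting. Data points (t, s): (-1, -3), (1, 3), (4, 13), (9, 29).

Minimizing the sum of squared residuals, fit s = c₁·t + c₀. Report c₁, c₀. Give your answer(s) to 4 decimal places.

The normal system AᵀA·[c₁, c₀]ᵀ = Aᵀs is [[99, 13]; [13, 4]]·[c₁, c₀]ᵀ = [319, 42]ᵀ.
Determinant 99·4 − 13² = 227.
c₁ = (319·4 − 13·42)/227 = 730/227; c₀ = (99·42 − 13·319)/227 = 11/227.

c₁ = 3.2159, c₀ = 0.0485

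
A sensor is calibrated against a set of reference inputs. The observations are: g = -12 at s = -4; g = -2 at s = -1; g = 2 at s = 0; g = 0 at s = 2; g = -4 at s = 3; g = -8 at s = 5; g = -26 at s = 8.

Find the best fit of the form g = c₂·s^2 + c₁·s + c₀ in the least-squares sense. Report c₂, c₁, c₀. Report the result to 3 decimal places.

Normal-equation sums: Σs^2·s^2 = 5075, Σs^2·s = 607, Σs^2 = 119, Σs·s = 119, Σs = 13, Σ1 = 7.
For Aᵀg: Σs^2·g = -2094, Σs·g = -210, Σg = -50.
Solving the 3×3 system (Gaussian elimination) gives c₂ = -42458/81963, c₁ = 10222/11709, c₀ = 1150/27321.

c₂ = -0.518, c₁ = 0.873, c₀ = 0.042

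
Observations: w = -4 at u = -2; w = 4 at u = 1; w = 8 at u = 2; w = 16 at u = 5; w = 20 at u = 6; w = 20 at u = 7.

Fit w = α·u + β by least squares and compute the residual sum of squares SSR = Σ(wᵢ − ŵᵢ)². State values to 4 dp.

Normal-equation sums: Σu·u = 119, Σu = 19, Σ1 = 6.
Moment sums: Σu·w = 368, Σw = 64.
So AᵀA·[α, β]ᵀ = Aᵀw: [[119, 19]; [19, 6]]·[α, β]ᵀ = [368, 64]ᵀ.
Δ = 119·6 − 19² = 353.
α = (368·6 − 19·64)/353 = 992/353; β = (119·64 − 19·368)/353 = 624/353.
Residuals: -52/353, -204/353, 216/353, 64/353, 484/353, -508/353; SSR = 1664/353.

SSR = 4.7139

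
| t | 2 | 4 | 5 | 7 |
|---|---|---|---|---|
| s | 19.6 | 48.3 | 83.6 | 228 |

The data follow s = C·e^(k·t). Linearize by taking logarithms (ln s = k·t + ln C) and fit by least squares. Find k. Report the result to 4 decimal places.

Linearized form: ln s = k·t + ln C. From the 4 transformed points,
Σt = 18.0000, Σ(t)² = 94.0000, Σln s = 16.7084, Σt·ln s = 81.5964.
Normal system: [[94.0000, 18.0000]; [18.0000, 4]]·[k, ln C]ᵀ = [81.5964, 16.7084]ᵀ.
Δ = 94.0000·4 − (18.0000)² = 52.0000; k = (81.5964·4 − 18.0000·16.7084)/52.0000 = 0.49299, ln C = (94.0000·16.7084 − 18.0000·81.5964)/52.0000 = 1.95864.

k = 0.4930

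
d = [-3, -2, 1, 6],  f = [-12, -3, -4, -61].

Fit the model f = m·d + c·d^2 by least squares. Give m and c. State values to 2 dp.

From the data, Σd·d = 50, Σd·d^2 = 182, Σd^2·d^2 = 1394.
Moment sums: Σd·f = -328, Σd^2·f = -2320.
det = 50·1394 − 182² = 36576.
m = ((-328)·1394 − 182·(-2320))/36576 = -243/254; c = (50·(-2320) − 182·(-328))/36576 = -391/254.

m = -0.96, c = -1.54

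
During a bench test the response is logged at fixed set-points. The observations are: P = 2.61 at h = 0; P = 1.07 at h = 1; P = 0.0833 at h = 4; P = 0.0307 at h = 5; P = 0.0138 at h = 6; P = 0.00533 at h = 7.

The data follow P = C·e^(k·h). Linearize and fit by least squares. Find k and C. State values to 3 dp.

Linearized form: ln P = k·h + ln C. From the 6 transformed points,
XᵀX = [[127.0000, 23.0000]; [23.0000, 6]], rhs = [-89.6304, -14.4593]ᵀ  (here Σh = 23.0000, Σ(h)² = 127.0000, Σln P = -14.4593, Σh·ln P = -89.6304).
Solving (det = 233.0000): k = -0.88077, ln C = 0.96639, so C = exp(0.96639) = 2.62845.

k = -0.881, C = 2.628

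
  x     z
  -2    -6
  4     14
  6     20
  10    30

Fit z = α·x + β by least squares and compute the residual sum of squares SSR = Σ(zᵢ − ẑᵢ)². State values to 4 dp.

SSR = 3.9467

MᵀM·[α, β]ᵀ = Mᵀz reads: 156·α + 18·β = 488;  18·α + 4·β = 58.
(Σx·x = 156, Σx = 18, Σ1 = 4, Σx·z = 488, Σz = 58.)
Eliminating β: 4·(row 1) − 18·(row 2) gives 300·α = 4·488 − 18·58 = 908, so α = 227/75.
Then β = (58 − 18·(227/75))/4 = 22/25.
Residuals: -62/75, 76/75, 24/25, -86/75; SSR = 296/75.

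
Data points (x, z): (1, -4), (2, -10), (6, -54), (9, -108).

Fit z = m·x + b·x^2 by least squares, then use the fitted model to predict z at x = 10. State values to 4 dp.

ẑ = -130.0000

The normal system AᵀA·[m, b]ᵀ = Aᵀz is [[122, 954]; [954, 7874]]·[m, b]ᵀ = [-1320, -10736]ᵀ.
Eliminating b: 7874·(row 1) − 954·(row 2) gives 50512·m = 7874·(-1320) − 954·(-10736) = -151536, so m = -3.
Then b = ((-10736) − 954·(-3))/7874 = -1.
At x = 10: ẑ = (-3)·(10) + (-1)·(100) = -130.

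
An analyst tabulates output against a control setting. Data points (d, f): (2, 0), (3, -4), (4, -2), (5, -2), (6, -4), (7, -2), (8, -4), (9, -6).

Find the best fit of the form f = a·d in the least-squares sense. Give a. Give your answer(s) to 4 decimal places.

Normal-equation sums: Σd·d = 284.
Right-hand side: Σd·f = -154.
Normal equations: [[284]]·[a]ᵀ = [-154]ᵀ.
a = (-154)/284 = -0.542254.

a = -0.5423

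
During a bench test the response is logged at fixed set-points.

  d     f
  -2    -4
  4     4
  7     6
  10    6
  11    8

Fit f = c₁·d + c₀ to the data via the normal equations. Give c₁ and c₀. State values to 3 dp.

c₁ = 0.855, c₀ = -1.127

Normal-equation sums: Σd·d = 290, Σd = 30, Σ1 = 5.
Right-hand side: Σd·f = 214, Σf = 20.
So XᵀX·[c₁, c₀]ᵀ = Xᵀf: [[290, 30]; [30, 5]]·[c₁, c₀]ᵀ = [214, 20]ᵀ.
det = 290·5 − 30² = 550.
c₁ = (214·5 − 30·20)/550 = 47/55; c₀ = (290·20 − 30·214)/550 = -62/55.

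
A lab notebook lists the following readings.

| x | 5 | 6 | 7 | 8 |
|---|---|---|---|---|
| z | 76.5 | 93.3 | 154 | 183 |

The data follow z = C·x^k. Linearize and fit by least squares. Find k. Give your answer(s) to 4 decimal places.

k = 1.9842

With ln zᵢ as the transformed response and ln xᵢ as the regressor:
Σln x = 7.4265, Σ(ln x)² = 13.9113, Σln z = 19.1195, Σln x·ln z = 35.7420.
Equations: 13.9113·k + 7.4265·ln C = 35.7420;  7.4265·k + 4·ln C = 19.1195.
Slope k = (n·Σln x·ln z − Σln x·Σln z)/(n·Σ(ln x)² − (Σln x)²) = (4·35.7420 − 7.4265·19.1195)/0.4917 = 1.98417; ln C = (Σln z − k·Σln x)/n = 1.09601.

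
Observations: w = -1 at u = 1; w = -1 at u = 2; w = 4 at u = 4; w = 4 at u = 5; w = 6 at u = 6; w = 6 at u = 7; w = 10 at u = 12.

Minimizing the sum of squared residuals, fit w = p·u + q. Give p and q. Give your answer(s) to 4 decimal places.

p = 1.0450, q = -1.5234

With design matrix A, AᵀA = [[275, 37]; [37, 7]] and Aᵀw = [231, 28]ᵀ.
Δ = 275·7 − 37² = 556.
p = (231·7 − 37·28)/556 = 581/556; q = (275·28 − 37·231)/556 = -847/556.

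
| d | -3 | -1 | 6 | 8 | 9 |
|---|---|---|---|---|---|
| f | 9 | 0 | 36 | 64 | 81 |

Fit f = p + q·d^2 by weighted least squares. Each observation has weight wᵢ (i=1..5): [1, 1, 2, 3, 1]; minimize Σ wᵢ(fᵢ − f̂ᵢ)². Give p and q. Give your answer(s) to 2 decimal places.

p = -0.46, q = 1.01

The normal system AᵀWA·[p, q]ᵀ = AᵀWf is [[8, 355]; [355, 21523]]·[p, q]ᵀ = [354, 21522]ᵀ.
det = 8·21523 − 355² = 46159.
p = (354·21523 − 355·21522)/46159 = -21168/46159; q = (8·21522 − 355·354)/46159 = 46506/46159.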